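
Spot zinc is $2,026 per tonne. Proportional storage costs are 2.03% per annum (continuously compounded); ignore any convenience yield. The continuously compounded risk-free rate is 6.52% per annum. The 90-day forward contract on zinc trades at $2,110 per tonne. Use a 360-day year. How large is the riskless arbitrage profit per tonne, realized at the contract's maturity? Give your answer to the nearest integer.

$40 per tonne

Fair forward: F* = S·e^(carry·T), with carry = (r + u) = 0.0652 + 0.0203 = 0.0855
F* = 2026 · e^(0.0855 × 90/360) = 2026 · e^0.021375 = 2026 × 1.021605 = $2069.7717
Market $2110 > fair $2069.7717: forward overpriced → cash-and-carry (buy spot, short the forward).
At maturity, profit = |F_mkt − F*| = |2110 − 2069.7717| = $40 per tonne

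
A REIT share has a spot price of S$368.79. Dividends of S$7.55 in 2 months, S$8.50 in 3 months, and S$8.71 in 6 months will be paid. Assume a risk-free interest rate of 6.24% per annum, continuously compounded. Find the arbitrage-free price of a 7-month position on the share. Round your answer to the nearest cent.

PV(dividends) I = 7.55·e^(−0.0624·2/12) + 8.50·e^(−0.0624·3/12) + 8.71·e^(−0.0624·6/12)
I = 7.4719 + 8.3684 + 8.4424 = 24.2827
F = (S − I)·e^(rT) = (368.79 − 24.2827) · e^(0.0624·7/12)
= 344.5073 · e^0.036400 = 344.5073 × 1.037071 = S$357.28

S$357.28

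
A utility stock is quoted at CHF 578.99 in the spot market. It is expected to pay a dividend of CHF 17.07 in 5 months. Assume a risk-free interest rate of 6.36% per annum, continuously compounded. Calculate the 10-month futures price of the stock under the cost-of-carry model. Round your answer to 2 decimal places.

PV(dividends) I = 17.07·e^(−0.0636·5/12)
I = 16.6236
F = (S − I)·e^(rT) = (578.99 − 16.6236) · e^(0.0636·10/12)
= 562.3664 · e^0.053000 = 562.3664 × 1.054430 = CHF 592.98

CHF 592.98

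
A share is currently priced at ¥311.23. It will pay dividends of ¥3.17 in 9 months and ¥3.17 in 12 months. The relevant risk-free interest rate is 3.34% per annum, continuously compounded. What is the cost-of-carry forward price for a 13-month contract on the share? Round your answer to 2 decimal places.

PV(dividends) I = 3.17·e^(−0.0334·9/12) + 3.17·e^(−0.0334·12/12)
I = 3.0916 + 3.0659 = 6.1575
F = (S − I)·e^(rT) = (311.23 − 6.1575) · e^(0.0334·13/12)
= 305.0725 · e^0.036183 = 305.0725 × 1.036846 = ¥316.31

¥316.31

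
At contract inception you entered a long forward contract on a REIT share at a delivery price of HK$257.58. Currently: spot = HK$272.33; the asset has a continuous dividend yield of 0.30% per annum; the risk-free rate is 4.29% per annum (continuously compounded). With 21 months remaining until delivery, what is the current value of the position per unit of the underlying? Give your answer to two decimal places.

Current fair forward for the remaining 21 months: F = S·e^((r − q)·T), (r − q) = 0.0429 − 0.0030 = 0.0399
F = 272.33 · e^(0.0399 × 21/12) = 272.33 × 1.072321 = 292.0252
Value of long forward = (F − K)·e^(−rT) = (292.0252 − 257.58) · e^(−0.0429·21/12)
= 34.4452 × 0.927674 = 31.95

HK$31.95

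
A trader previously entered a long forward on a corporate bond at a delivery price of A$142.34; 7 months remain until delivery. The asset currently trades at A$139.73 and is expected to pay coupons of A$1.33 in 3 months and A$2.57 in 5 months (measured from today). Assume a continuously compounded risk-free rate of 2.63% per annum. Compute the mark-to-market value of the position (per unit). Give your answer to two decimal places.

-A$4.31

PV(remaining coupons) I = 1.33·e^(−0.0263·3/12) + 2.57·e^(−0.0263·5/12) = 3.8633
Current forward F = (S − I)·e^(rT) = (139.73 − 3.8633)·e^(0.0263·7/12) = 135.8667 × 1.015460 = 137.9672
Value (long) = (F − K)·e^(−rT) = (137.9672 − 142.34) × 0.984775 = -4.3062
Value = -A$4.31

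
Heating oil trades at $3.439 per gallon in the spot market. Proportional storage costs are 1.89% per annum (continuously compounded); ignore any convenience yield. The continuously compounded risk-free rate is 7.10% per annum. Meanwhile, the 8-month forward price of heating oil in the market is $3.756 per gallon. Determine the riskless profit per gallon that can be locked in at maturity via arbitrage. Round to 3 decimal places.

Fair forward: F* = S·e^(carry·T), with carry = (r + u) = 0.0710 + 0.0189 = 0.0899
F* = 3.439 · e^(0.0899 × 8/12) = 3.439 · e^0.059933 = 3.439 × 1.061765 = $3.6514
Market $3.756 > fair $3.6514: forward overpriced → cash-and-carry (buy spot, short the forward).
At maturity, profit = |F_mkt − F*| = |3.756 − 3.6514| = $0.105 per gallon

$0.105 per gallon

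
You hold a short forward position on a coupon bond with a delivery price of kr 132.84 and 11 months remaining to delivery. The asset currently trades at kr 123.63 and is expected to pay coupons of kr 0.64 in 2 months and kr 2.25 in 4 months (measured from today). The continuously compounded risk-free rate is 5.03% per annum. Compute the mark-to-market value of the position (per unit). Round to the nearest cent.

PV(remaining coupons) I = 0.64·e^(−0.0503·2/12) + 2.25·e^(−0.0503·4/12) = 2.8472
Current forward F = (S − I)·e^(rT) = (123.63 − 2.8472)·e^(0.0503·11/12) = 120.7828 × 1.047188 = 126.4823
Value (long) = (F − K)·e^(−rT) = (126.4823 − 132.84) × 0.954939 = -6.0712
Short position value = −(long value) = kr 6.07

kr 6.07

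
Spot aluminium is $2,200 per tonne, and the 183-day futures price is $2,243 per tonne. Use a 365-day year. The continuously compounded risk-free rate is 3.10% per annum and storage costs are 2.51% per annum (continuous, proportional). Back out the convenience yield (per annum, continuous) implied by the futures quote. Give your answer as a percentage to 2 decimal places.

F = S·e^((r+u−y)T) ⇒ (r+u−y) = ln(F/S)/T
ln(2243/2200) = 0.019357; /T ⇒ 0.038608
y = r + u − ln(F/S)/T = 0.0310 + 0.0251 − 0.038608 = 0.017492
y = 1.75%

1.75%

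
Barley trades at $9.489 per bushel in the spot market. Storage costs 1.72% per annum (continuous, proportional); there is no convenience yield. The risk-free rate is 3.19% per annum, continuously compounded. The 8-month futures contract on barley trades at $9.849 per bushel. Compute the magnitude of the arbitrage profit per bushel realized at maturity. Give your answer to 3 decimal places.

$0.044 per bushel

Fair futures: F* = S·e^(carry·T), with carry = (r + u) = 0.0319 + 0.0172 = 0.0491
F* = 9.489 · e^(0.0491 × 8/12) = 9.489 · e^0.032733 = 9.489 × 1.033275 = $9.8047
Market $9.849 > fair $9.8047: forward overpriced → cash-and-carry (buy spot, short the forward).
At maturity, profit = |F_mkt − F*| = |9.849 − 9.8047| = $0.044 per bushel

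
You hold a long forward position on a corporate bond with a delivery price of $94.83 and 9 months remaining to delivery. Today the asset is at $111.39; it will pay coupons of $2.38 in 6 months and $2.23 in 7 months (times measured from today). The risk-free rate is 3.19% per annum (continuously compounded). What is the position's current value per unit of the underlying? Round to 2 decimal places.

$14.27

PV(remaining coupons) I = 2.38·e^(−0.0319·6/12) + 2.23·e^(−0.0319·7/12) = 4.5312
Current forward F = (S − I)·e^(rT) = (111.39 − 4.5312)·e^(0.0319·9/12) = 106.8588 × 1.024213 = 109.4462
Value (long) = (F − K)·e^(−rT) = (109.4462 − 94.83) × 0.976359 = 14.2707
Value = $14.27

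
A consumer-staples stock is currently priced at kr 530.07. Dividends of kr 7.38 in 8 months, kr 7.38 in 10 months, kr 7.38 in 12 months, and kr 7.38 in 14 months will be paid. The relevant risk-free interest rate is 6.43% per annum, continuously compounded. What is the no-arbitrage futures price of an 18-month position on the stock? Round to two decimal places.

kr 553.09

PV(dividends) I = 7.38·e^(−0.0643·8/12) + 7.38·e^(−0.0643·10/12) + 7.38·e^(−0.0643·12/12) + 7.38·e^(−0.0643·14/12)
I = 7.0703 + 6.9950 + 6.9204 + 6.8466 = 27.8323
F = (S − I)·e^(rT) = (530.07 − 27.8323) · e^(0.0643·18/12)
= 502.2377 · e^0.096450 = 502.2377 × 1.101255 = kr 553.09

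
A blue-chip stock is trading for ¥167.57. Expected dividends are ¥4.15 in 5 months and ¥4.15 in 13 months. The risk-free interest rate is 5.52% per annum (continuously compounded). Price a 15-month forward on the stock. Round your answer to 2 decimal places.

PV(dividends) I = 4.15·e^(−0.0552·5/12) + 4.15·e^(−0.0552·13/12)
I = 4.0556 + 3.9091 = 7.9647
F = (S − I)·e^(rT) = (167.57 − 7.9647) · e^(0.0552·15/12)
= 159.6053 · e^0.069000 = 159.6053 × 1.071436 = ¥171.01

¥171.01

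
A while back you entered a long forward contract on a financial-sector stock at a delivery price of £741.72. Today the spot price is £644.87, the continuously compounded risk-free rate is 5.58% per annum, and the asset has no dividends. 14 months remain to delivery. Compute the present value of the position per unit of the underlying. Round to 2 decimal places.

Current fair forward for the remaining 14 months: F = S·e^(r·T), r = 0.0558
F = 644.87 · e^(0.0558 × 14/12) = 644.87 × 1.067266 = 688.2478
Value of long forward = (F − K)·e^(−rT) = (688.2478 − 741.72) · e^(−0.0558·14/12)
= -53.4722 × 0.936974 = -50.10

-£50.10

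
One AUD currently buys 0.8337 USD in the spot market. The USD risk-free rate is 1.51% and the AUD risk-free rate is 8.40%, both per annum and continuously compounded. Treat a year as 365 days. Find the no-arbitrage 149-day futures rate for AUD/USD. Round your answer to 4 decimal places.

0.8106

F = S·e^((r_USD − r_AUD)T) = 0.8337 · e^((0.0151 − 0.0840) × 149/365)
= 0.8337 · e^-0.028126 = 0.8337 × 0.972266
F = 0.8106 USD per AUD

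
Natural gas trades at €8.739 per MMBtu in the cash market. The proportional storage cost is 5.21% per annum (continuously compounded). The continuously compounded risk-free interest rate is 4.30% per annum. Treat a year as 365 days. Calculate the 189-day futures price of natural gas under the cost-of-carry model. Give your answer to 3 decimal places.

€9.180 per MMBtu

Net carry = r + u − y = 0.0430 + 0.0521 − 0.0000 = 0.0951
F = S·e^((r+u−y)T) = 8.739 · e^(0.0951 × 189/365) = 8.739 · e^0.049244
= 8.739 × 1.050477 = €9.180 per MMBtu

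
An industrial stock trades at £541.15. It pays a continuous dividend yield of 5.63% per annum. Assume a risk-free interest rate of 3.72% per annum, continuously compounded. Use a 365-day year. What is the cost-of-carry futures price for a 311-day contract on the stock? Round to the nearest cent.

£532.41

F = S·e^((r − q)T) = 541.15 · e^((0.0372 − 0.0563) × 311/365)
= 541.15 · e^-0.016274 = 541.15 × 0.983858
F = £532.41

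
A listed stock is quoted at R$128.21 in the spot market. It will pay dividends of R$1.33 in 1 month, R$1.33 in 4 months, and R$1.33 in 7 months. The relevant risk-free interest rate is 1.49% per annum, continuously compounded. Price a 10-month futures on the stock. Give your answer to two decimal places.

R$125.79

PV(dividends) I = 1.33·e^(−0.0149·1/12) + 1.33·e^(−0.0149·4/12) + 1.33·e^(−0.0149·7/12)
I = 1.3283 + 1.3234 + 1.3185 = 3.9702
F = (S − I)·e^(rT) = (128.21 − 3.9702) · e^(0.0149·10/12)
= 124.2398 · e^0.012417 = 124.2398 × 1.012494 = R$125.79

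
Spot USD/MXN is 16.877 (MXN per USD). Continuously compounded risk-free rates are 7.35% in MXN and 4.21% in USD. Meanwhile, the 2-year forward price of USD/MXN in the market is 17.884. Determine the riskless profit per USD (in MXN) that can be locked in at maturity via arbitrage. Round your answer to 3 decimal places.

Fair forward: F* = S·e^(carry·T), with carry = (r_MXN − r_USD) = 0.0735 − 0.0421 = 0.0314
F* = 16.877 · e^(0.0314 × 2) = 16.877 · e^0.062800 = 16.877 × 1.064814 = 17.9709
Market 17.884 < fair 17.9709: forward underpriced → reverse cash-and-carry (short spot, go long the forward).
At maturity, profit = |F_mkt − F*| = |17.884 − 17.9709| = 0.087 per USD (in MXN)

0.087 per USD (in MXN)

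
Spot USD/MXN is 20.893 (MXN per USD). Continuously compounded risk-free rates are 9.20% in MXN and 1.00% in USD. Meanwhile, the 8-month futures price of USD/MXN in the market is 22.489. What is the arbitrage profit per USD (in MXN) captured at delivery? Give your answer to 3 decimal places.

0.422 per USD (in MXN)

Fair futures: F* = S·e^(carry·T), with carry = (r_MXN − r_USD) = 0.0920 − 0.0100 = 0.0820
F* = 20.893 · e^(0.0820 × 8/12) = 20.893 · e^0.054667 = 20.893 × 1.056189 = 22.0670
Market 22.489 > fair 22.0670: forward overpriced → cash-and-carry (buy spot, short the forward).
At maturity, profit = |F_mkt − F*| = |22.489 − 22.0670| = 0.422 per USD (in MXN)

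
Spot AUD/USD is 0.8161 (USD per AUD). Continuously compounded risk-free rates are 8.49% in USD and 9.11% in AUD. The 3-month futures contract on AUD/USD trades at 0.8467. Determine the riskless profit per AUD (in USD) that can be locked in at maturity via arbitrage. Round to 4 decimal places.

Fair futures: F* = S·e^(carry·T), with carry = (r_USD − r_AUD) = 0.0849 − 0.0911 = -0.0062
F* = 0.8161 · e^(-0.0062 × 3/12) = 0.8161 · e^-0.001550 = 0.8161 × 0.998451 = 0.8148
Market 0.8467 > fair 0.8148: forward overpriced → cash-and-carry (buy spot, short the forward).
At maturity, profit = |F_mkt − F*| = |0.8467 − 0.8148| = 0.0319 per AUD (in USD)

0.0319 per AUD (in USD)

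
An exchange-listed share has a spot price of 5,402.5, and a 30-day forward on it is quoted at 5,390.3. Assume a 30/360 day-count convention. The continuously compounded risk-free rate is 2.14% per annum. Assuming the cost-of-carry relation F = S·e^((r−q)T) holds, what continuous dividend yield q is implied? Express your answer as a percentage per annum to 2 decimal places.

From F = S·e^((r−q)T): (r − q) = ln(F/S)/T
ln(5390.3/5402.5) = ln(0.997742) = -0.002261
(r − q) = -0.002261 / (30/360) = -0.027132
q = r − ln(F/S)/T = 0.0214 + 0.027132 = 0.048532
q = 4.85%

4.85%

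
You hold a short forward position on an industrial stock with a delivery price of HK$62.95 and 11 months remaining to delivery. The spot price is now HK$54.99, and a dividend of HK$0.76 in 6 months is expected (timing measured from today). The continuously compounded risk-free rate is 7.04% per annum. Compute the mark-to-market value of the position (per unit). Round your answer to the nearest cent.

PV(remaining dividends) I = 0.76·e^(−0.0704·6/12) = 0.7337
Current forward F = (S − I)·e^(rT) = (54.99 − 0.7337)·e^(0.0704·11/12) = 54.2563 × 1.066661 = 57.8731
Value (long) = (F − K)·e^(−rT) = (57.8731 − 62.95) × 0.937505 = -4.7596
Short position value = −(long value) = HK$4.76

HK$4.76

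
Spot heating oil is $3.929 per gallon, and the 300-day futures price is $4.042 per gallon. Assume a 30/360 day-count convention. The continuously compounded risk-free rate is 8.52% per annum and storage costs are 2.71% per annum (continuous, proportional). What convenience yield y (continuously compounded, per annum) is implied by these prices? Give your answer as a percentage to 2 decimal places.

7.83%

F = S·e^((r+u−y)T) ⇒ (r+u−y) = ln(F/S)/T
ln(4.042/3.929) = 0.028355; /T ⇒ 0.034026
y = r + u − ln(F/S)/T = 0.0852 + 0.0271 − 0.034026 = 0.078274
y = 7.83%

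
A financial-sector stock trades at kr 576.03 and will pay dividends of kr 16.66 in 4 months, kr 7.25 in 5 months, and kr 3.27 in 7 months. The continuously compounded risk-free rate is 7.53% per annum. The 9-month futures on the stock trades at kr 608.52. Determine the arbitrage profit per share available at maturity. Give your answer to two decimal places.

PV(dividends) I = 16.66·e^(−0.0753·4/12) + 7.25·e^(−0.0753·5/12) + 3.27·e^(−0.0753·7/12) = 26.4026
Fair futures F* = (S − I)·e^(rT) = (576.03 − 26.4026)·e^0.056475 = 549.6274 × 1.058100 = 581.5608
Market kr 608.52 > fair 581.5608: forward overpriced → cash-and-carry (borrow at r, buy the stock and collect the dividends, short the forward).
Profit at T = |F_mkt − F*| = |608.52 − 581.5608| = kr 26.96 per share

kr 26.96 per share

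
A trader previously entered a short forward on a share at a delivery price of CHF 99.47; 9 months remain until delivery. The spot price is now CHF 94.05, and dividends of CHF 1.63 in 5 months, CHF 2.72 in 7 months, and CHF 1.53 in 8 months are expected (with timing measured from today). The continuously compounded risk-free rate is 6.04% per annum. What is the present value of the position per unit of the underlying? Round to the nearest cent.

CHF 6.70

PV(remaining dividends) I = 1.63·e^(−0.0604·5/12) + 2.72·e^(−0.0604·7/12) + 1.53·e^(−0.0604·8/12) = 5.6849
Current forward F = (S − I)·e^(rT) = (94.05 − 5.6849)·e^(0.0604·9/12) = 88.3651 × 1.046342 = 92.4601
Value (long) = (F − K)·e^(−rT) = (92.4601 − 99.47) × 0.955711 = -6.6994
Short position value = −(long value) = CHF 6.70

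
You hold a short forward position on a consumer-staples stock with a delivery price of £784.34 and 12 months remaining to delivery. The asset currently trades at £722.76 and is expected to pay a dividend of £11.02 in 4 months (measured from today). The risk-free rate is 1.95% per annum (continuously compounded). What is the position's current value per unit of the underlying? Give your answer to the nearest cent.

£57.38

PV(remaining dividends) I = 11.02·e^(−0.0195·4/12) = 10.9486
Current forward F = (S − I)·e^(rT) = (722.76 − 10.9486)·e^(0.0195·12/12) = 711.8114 × 1.019691 = 725.8277
Value (long) = (F − K)·e^(−rT) = (725.8277 − 784.34) × 0.980689 = -57.3824
Short position value = −(long value) = £57.38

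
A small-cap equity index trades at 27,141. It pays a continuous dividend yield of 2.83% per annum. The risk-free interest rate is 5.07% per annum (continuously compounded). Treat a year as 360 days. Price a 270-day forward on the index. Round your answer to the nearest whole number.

F = S·e^((r − q)T) = 27141 · e^((0.0507 − 0.0283) × 270/360)
= 27141 · e^0.016800 = 27141 × 1.016942
F = 27,601

27,601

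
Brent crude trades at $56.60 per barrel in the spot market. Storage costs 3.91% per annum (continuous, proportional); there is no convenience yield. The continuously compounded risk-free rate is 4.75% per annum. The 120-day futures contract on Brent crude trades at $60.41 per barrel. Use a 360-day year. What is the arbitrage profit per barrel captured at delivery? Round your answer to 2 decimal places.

$2.15 per barrel

Fair futures: F* = S·e^(carry·T), with carry = (r + u) = 0.0475 + 0.0391 = 0.0866
F* = 56.60 · e^(0.0866 × 120/360) = 56.60 · e^0.028867 = 56.60 × 1.029288 = $58.2577
Market $60.41 > fair $58.2577: forward overpriced → cash-and-carry (buy spot, short the forward).
At maturity, profit = |F_mkt − F*| = |60.41 − 58.2577| = $2.15 per barrel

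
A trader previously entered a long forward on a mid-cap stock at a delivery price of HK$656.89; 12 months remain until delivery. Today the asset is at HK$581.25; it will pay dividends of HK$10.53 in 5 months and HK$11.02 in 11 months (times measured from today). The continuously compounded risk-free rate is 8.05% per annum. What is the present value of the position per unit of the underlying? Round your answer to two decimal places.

PV(remaining dividends) I = 10.53·e^(−0.0805·5/12) + 11.02·e^(−0.0805·11/12) = 20.4188
Current forward F = (S − I)·e^(rT) = (581.25 − 20.4188)·e^(0.0805·12/12) = 560.8312 × 1.083829 = 607.8451
Value (long) = (F − K)·e^(−rT) = (607.8451 − 656.89) × 0.922655 = -45.2515
Value = -HK$45.25

-HK$45.25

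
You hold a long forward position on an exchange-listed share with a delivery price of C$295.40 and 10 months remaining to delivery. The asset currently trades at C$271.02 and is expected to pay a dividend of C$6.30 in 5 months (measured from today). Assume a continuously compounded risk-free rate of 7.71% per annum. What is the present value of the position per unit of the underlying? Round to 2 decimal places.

PV(remaining dividends) I = 6.30·e^(−0.0771·5/12) = 6.1008
Current forward F = (S − I)·e^(rT) = (271.02 − 6.1008)·e^(0.0771·10/12) = 264.9192 × 1.066359 = 282.4990
Value (long) = (F − K)·e^(−rT) = (282.4990 − 295.40) × 0.937771 = -12.0982
Value = -C$12.10

-C$12.10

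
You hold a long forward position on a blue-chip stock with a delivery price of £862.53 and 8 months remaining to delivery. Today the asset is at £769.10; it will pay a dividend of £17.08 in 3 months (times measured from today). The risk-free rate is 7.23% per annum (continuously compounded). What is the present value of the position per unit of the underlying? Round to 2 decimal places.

-£69.62

PV(remaining dividends) I = 17.08·e^(−0.0723·3/12) = 16.7741
Current forward F = (S − I)·e^(rT) = (769.10 − 16.7741)·e^(0.0723·8/12) = 752.3259 × 1.049381 = 789.4765
Value (long) = (F − K)·e^(−rT) = (789.4765 − 862.53) × 0.952943 = -69.6158
Value = -£69.62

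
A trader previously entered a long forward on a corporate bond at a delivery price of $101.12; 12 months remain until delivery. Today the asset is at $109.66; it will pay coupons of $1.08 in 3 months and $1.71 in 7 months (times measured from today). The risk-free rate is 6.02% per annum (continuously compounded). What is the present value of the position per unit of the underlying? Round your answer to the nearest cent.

PV(remaining coupons) I = 1.08·e^(−0.0602·3/12) + 1.71·e^(−0.0602·7/12) = 2.7149
Current forward F = (S − I)·e^(rT) = (109.66 − 2.7149)·e^(0.0602·12/12) = 106.9451 × 1.062049 = 113.5809
Value (long) = (F − K)·e^(−rT) = (113.5809 − 101.12) × 0.941576 = 11.7329
Value = $11.73

$11.73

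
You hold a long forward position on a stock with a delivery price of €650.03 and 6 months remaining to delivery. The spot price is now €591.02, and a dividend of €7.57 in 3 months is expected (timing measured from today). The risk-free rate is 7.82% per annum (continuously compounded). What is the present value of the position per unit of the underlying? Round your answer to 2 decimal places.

-€41.51

PV(remaining dividends) I = 7.57·e^(−0.0782·3/12) = 7.4234
Current forward F = (S − I)·e^(rT) = (591.02 − 7.4234)·e^(0.0782·6/12) = 583.5966 × 1.039874 = 606.8669
Value (long) = (F − K)·e^(−rT) = (606.8669 − 650.03) × 0.961655 = -41.5080
Value = -€41.51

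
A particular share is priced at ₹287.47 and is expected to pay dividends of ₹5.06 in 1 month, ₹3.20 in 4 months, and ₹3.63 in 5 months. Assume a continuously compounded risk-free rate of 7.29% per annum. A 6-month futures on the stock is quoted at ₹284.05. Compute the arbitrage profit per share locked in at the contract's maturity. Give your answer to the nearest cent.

₹1.98 per share

PV(dividends) I = 5.06·e^(−0.0729·1/12) + 3.20·e^(−0.0729·4/12) + 3.63·e^(−0.0729·5/12) = 11.6739
Fair futures F* = (S − I)·e^(rT) = (287.47 − 11.6739)·e^0.036450 = 275.7961 × 1.037122 = 286.0342
Market ₹284.05 < fair 286.0342: forward underpriced → reverse cash-and-carry (short the stock, invest proceeds at r, pay the dividends, go long the forward).
Profit at T = |F_mkt − F*| = |284.05 − 286.0342| = ₹1.98 per share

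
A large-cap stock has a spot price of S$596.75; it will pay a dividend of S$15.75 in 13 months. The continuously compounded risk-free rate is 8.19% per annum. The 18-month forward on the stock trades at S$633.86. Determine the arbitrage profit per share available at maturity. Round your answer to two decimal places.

S$24.60 per share

PV(dividends) I = 15.75·e^(−0.0819·13/12) = 14.4128
Fair forward F* = (S − I)·e^(rT) = (596.75 − 14.4128)·e^0.122850 = 582.3372 × 1.130715 = 658.4574
Market S$633.86 < fair 658.4574: forward underpriced → reverse cash-and-carry (short the stock, invest proceeds at r, pay the dividends, go long the forward).
Profit at T = |F_mkt − F*| = |633.86 − 658.4574| = S$24.60 per share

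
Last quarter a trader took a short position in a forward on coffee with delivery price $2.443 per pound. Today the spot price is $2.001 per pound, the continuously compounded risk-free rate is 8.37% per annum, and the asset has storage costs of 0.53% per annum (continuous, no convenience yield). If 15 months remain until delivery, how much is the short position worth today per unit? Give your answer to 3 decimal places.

$0.186 per pound

Current fair forward for the remaining 15 months: F = S·e^((r + u)·T), (r + u) = 0.0837 + 0.0053 = 0.0890
F = 2.001 · e^(0.0890 × 15/12) = 2.001 × 1.117674 = 2.2365
Value of long forward = (F − K)·e^(−rT) = (2.2365 − 2.443) · e^(−0.0837·15/12)
= -0.2065 × 0.900662 = -0.186
Short position value = −(long value) = $0.186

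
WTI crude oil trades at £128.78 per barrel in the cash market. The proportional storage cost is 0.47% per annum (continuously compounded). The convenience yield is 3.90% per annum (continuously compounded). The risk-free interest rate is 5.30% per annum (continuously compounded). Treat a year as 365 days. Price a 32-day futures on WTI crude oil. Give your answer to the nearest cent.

£128.99 per barrel

Net carry = r + u − y = 0.0530 + 0.0047 − 0.0390 = 0.0187
F = S·e^((r+u−y)T) = 128.78 · e^(0.0187 × 32/365) = 128.78 · e^0.001639
= 128.78 × 1.001640 = £128.99 per barrel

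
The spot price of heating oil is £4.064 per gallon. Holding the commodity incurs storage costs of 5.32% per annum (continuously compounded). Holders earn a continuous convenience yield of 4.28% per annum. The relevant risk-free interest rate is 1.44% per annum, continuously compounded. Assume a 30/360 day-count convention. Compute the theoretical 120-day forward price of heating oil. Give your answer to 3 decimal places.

£4.098 per gallon

Net carry = r + u − y = 0.0144 + 0.0532 − 0.0428 = 0.0248
F = S·e^((r+u−y)T) = 4.064 · e^(0.0248 × 120/360) = 4.064 · e^0.008267
= 4.064 × 1.008301 = £4.098 per gallon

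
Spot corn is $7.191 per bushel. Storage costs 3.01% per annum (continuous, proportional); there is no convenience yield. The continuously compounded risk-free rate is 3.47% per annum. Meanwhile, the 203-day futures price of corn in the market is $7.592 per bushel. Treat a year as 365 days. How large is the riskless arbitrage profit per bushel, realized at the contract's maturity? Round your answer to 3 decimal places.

Fair futures: F* = S·e^(carry·T), with carry = (r + u) = 0.0347 + 0.0301 = 0.0648
F* = 7.191 · e^(0.0648 × 203/365) = 7.191 · e^0.036039 = 7.191 × 1.036696 = $7.4549
Market $7.592 > fair $7.4549: forward overpriced → cash-and-carry (buy spot, short the forward).
At maturity, profit = |F_mkt − F*| = |7.592 − 7.4549| = $0.137 per bushel

$0.137 per bushel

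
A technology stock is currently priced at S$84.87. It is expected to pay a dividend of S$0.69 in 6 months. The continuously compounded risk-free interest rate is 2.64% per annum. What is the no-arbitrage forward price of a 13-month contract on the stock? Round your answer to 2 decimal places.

PV(dividends) I = 0.69·e^(−0.0264·6/12)
I = 0.6810
F = (S − I)·e^(rT) = (84.87 − 0.6810) · e^(0.0264·13/12)
= 84.1890 · e^0.028600 = 84.1890 × 1.029013 = S$86.63

S$86.63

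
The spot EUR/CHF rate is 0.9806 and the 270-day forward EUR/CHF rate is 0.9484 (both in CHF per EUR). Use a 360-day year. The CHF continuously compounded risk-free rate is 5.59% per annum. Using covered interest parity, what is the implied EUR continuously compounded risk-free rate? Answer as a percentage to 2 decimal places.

F = S·e^((r_CHF − r_EUR)T) ⇒ r_EUR = r_CHF − ln(F/S)/T
ln(0.9484/0.9806) = -0.033388; /(270/360) = -0.044517
r_EUR = 0.0559 + 0.044517 = 0.100417
r_EUR = 10.04%

10.04%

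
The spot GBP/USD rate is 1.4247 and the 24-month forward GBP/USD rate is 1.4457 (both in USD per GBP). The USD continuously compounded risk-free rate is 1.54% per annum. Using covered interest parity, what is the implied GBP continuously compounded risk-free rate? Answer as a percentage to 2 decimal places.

F = S·e^((r_USD − r_GBP)T) ⇒ r_GBP = r_USD − ln(F/S)/T
ln(1.4457/1.4247) = 0.014632; /(24/12) = 0.007316
r_GBP = 0.0154 − 0.007316 = 0.008084
r_GBP = 0.81%

0.81%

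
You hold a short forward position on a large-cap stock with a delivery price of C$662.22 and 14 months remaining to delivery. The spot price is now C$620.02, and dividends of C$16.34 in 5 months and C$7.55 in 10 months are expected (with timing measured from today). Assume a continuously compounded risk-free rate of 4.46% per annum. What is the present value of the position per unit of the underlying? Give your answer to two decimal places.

PV(remaining dividends) I = 16.34·e^(−0.0446·5/12) + 7.55·e^(−0.0446·10/12) = 23.3137
Current forward F = (S − I)·e^(rT) = (620.02 − 23.3137)·e^(0.0446·14/12) = 596.7063 × 1.053411 = 628.5770
Value (long) = (F − K)·e^(−rT) = (628.5770 − 662.22) × 0.949297 = -31.9372
Short position value = −(long value) = C$31.94

C$31.94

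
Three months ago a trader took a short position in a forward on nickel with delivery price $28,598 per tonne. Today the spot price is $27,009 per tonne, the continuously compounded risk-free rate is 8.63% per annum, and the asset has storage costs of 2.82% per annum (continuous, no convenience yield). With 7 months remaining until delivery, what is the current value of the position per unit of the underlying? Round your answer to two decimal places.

Current fair forward for the remaining 7 months: F = S·e^((r + u)·T), (r + u) = 0.0863 + 0.0282 = 0.1145
F = 27009 · e^(0.1145 × 7/12) = 27009 × 1.06907273 = 28874.5854
Value of long forward = (F − K)·e^(−rT) = (28874.5854 − 28598) · e^(−0.0863·7/12)
= 276.5854 × 0.95090448 = 263.01
Short position value = −(long value) = -$263.01

-$263.01 per tonne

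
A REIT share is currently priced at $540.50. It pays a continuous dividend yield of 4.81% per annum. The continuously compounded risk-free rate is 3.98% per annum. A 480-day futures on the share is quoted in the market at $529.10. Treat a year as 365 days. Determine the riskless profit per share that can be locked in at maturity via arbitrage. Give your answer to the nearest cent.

$5.53 per share

Fair futures: F* = S·e^(carry·T), with carry = (r − q) = 0.0398 − 0.0481 = -0.0083
F* = 540.50 · e^(-0.0083 × 480/365) = 540.50 · e^-0.010915 = 540.50 × 0.989144 = $534.6323
Market $529.10 < fair $534.6323: forward underpriced → reverse cash-and-carry (short spot, go long the forward).
At maturity, profit = |F_mkt − F*| = |529.10 − 534.6323| = $5.53 per share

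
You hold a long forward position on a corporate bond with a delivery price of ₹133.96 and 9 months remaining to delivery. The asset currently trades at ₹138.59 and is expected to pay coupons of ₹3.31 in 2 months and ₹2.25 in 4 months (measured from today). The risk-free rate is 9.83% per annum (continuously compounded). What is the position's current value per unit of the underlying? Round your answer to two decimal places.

₹8.72

PV(remaining coupons) I = 3.31·e^(−0.0983·2/12) + 2.25·e^(−0.0983·4/12) = 5.4337
Current forward F = (S − I)·e^(rT) = (138.59 − 5.4337)·e^(0.0983·9/12) = 133.1563 × 1.076511 = 143.3442
Value (long) = (F − K)·e^(−rT) = (143.3442 − 133.96) × 0.928927 = 8.7172
Value = ₹8.72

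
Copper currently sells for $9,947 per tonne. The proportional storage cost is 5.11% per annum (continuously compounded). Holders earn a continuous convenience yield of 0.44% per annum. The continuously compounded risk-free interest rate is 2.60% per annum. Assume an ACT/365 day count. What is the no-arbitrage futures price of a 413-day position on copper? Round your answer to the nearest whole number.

$10,800 per tonne

Net carry = r + u − y = 0.0260 + 0.0511 − 0.0044 = 0.0727
F = S·e^((r+u−y)T) = 9947 · e^(0.0727 × 413/365) = 9947 · e^0.082261
= 9947 × 1.085739 = $10,800 per tonne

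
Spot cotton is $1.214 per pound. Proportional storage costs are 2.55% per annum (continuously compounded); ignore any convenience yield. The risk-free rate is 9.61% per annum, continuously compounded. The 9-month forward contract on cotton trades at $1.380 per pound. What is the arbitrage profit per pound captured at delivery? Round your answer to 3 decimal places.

$0.050 per pound

Fair forward: F* = S·e^(carry·T), with carry = (r + u) = 0.0961 + 0.0255 = 0.1216
F* = 1.214 · e^(0.1216 × 9/12) = 1.214 · e^0.091200 = 1.214 × 1.095488 = $1.3299
Market $1.380 > fair $1.3299: forward overpriced → cash-and-carry (buy spot, short the forward).
At maturity, profit = |F_mkt − F*| = |1.380 − 1.3299| = $0.050 per pound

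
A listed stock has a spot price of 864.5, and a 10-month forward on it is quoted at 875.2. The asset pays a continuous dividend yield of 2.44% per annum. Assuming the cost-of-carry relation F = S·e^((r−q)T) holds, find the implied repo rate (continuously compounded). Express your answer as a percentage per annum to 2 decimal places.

From F = S·e^((r−q)T): (r − q) = ln(F/S)/T
ln(875.2/864.5) = ln(1.012377) = 0.012301
(r − q) = 0.012301 / (10/12) = 0.014761
r = ln(F/S)/T + q = 0.014761 + 0.0244 = 0.039161
r = 3.92%

3.92%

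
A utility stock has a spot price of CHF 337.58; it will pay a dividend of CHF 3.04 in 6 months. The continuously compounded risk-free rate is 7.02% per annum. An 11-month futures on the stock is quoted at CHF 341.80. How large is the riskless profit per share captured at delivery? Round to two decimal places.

PV(dividends) I = 3.04·e^(−0.0702·6/12) = 2.9351
Fair futures F* = (S − I)·e^(rT) = (337.58 − 2.9351)·e^0.064350 = 334.6449 × 1.066466 = 356.8874
Market CHF 341.80 < fair 356.8874: forward underpriced → reverse cash-and-carry (short the stock, invest proceeds at r, pay the dividends, go long the forward).
Profit at T = |F_mkt − F*| = |341.80 − 356.8874| = CHF 15.09 per share

CHF 15.09 per share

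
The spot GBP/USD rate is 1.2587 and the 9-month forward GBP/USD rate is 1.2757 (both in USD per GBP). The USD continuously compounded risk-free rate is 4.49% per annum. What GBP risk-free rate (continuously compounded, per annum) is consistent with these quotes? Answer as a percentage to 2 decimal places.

F = S·e^((r_USD − r_GBP)T) ⇒ r_GBP = r_USD − ln(F/S)/T
ln(1.2757/1.2587) = 0.013416; /(9/12) = 0.017888
r_GBP = 0.0449 − 0.017888 = 0.027012
r_GBP = 2.70%

2.70%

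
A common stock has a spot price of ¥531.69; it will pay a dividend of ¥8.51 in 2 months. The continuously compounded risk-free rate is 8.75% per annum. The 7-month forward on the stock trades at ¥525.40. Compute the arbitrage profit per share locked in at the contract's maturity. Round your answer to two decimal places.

PV(dividends) I = 8.51·e^(−0.0875·2/12) = 8.3868
Fair forward F* = (S − I)·e^(rT) = (531.69 − 8.3868)·e^0.051042 = 523.3032 × 1.052367 = 550.7070
Market ¥525.40 < fair 550.7070: forward underpriced → reverse cash-and-carry (short the stock, invest proceeds at r, pay the dividends, go long the forward).
Profit at T = |F_mkt − F*| = |525.40 − 550.7070| = ¥25.31 per share

¥25.31 per share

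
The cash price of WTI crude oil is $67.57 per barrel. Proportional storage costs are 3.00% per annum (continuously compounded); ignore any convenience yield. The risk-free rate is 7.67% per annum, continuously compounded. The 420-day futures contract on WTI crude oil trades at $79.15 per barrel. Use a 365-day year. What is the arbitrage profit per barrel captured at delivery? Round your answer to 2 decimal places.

Fair futures: F* = S·e^(carry·T), with carry = (r + u) = 0.0767 + 0.0300 = 0.1067
F* = 67.57 · e^(0.1067 × 420/365) = 67.57 · e^0.122778 = 67.57 × 1.130633 = $76.3969
Market $79.15 > fair $76.3969: forward overpriced → cash-and-carry (buy spot, short the forward).
At maturity, profit = |F_mkt − F*| = |79.15 − 76.3969| = $2.75 per barrel

$2.75 per barrel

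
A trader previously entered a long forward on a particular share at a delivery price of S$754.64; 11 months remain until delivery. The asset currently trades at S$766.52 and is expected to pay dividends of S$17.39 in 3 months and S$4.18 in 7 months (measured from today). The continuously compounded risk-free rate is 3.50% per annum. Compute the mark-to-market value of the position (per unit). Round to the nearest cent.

PV(remaining dividends) I = 17.39·e^(−0.0350·3/12) + 4.18·e^(−0.0350·7/12) = 21.3340
Current forward F = (S − I)·e^(rT) = (766.52 − 21.3340)·e^(0.0350·11/12) = 745.1860 × 1.032604 = 769.4820
Value (long) = (F − K)·e^(−rT) = (769.4820 − 754.64) × 0.968426 = 14.3734
Value = S$14.37

S$14.37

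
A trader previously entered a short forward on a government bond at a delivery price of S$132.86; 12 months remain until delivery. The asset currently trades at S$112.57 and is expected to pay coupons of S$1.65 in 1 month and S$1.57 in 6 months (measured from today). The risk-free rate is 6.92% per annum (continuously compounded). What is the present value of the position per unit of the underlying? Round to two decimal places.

PV(remaining coupons) I = 1.65·e^(−0.0692·1/12) + 1.57·e^(−0.0692·6/12) = 3.1571
Current forward F = (S − I)·e^(rT) = (112.57 − 3.1571)·e^(0.0692·12/12) = 109.4129 × 1.071651 = 117.2524
Value (long) = (F − K)·e^(−rT) = (117.2524 − 132.86) × 0.933140 = -14.5641
Short position value = −(long value) = S$14.56

S$14.56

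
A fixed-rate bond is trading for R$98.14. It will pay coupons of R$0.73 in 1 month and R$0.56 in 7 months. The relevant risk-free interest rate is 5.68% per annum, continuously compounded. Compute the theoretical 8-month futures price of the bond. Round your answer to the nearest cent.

PV(coupons) I = 0.73·e^(−0.0568·1/12) + 0.56·e^(−0.0568·7/12)
I = 0.7266 + 0.5417 = 1.2683
F = (S − I)·e^(rT) = (98.14 − 1.2683) · e^(0.0568·8/12)
= 96.8717 · e^0.037867 = 96.8717 × 1.038593 = R$100.61

R$100.61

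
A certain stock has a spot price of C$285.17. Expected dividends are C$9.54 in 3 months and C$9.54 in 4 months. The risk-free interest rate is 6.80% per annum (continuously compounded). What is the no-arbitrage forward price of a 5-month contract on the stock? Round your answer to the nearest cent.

PV(dividends) I = 9.54·e^(−0.0680·3/12) + 9.54·e^(−0.0680·4/12)
I = 9.3792 + 9.3262 = 18.7054
F = (S − I)·e^(rT) = (285.17 − 18.7054) · e^(0.0680·5/12)
= 266.4646 · e^0.028333 = 266.4646 × 1.028738 = C$274.12

C$274.12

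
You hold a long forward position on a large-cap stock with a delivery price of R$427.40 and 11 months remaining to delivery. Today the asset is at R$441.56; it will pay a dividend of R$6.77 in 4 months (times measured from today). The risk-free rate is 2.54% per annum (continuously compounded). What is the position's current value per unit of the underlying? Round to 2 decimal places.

R$17.28

PV(remaining dividends) I = 6.77·e^(−0.0254·4/12) = 6.7129
Current forward F = (S − I)·e^(rT) = (441.56 − 6.7129)·e^(0.0254·11/12) = 434.8471 × 1.023557 = 445.0908
Value (long) = (F − K)·e^(−rT) = (445.0908 − 427.40) × 0.976986 = 17.2837
Value = R$17.28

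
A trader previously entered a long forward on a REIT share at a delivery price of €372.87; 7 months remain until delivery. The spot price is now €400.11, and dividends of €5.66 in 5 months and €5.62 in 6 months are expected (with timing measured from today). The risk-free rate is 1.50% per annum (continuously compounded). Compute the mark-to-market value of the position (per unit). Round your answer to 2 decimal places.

€19.29

PV(remaining dividends) I = 5.66·e^(−0.0150·5/12) + 5.62·e^(−0.0150·6/12) = 11.2027
Current forward F = (S − I)·e^(rT) = (400.11 − 11.2027)·e^(0.0150·7/12) = 388.9073 × 1.008788 = 392.3250
Value (long) = (F − K)·e^(−rT) = (392.3250 − 372.87) × 0.991288 = 19.2855
Value = €19.29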